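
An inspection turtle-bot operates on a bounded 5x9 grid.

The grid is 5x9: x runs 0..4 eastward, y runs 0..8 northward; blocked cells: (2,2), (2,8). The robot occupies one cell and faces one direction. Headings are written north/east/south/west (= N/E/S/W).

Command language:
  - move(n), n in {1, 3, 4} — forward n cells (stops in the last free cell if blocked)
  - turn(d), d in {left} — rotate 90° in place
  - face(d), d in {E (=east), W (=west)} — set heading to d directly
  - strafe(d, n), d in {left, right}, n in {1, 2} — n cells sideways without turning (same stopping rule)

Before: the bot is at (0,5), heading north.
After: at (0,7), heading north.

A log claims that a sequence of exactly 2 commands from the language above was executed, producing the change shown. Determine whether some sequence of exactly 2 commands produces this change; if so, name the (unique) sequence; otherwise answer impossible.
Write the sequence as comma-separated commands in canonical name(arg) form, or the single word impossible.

move(1), move(1)

key: heading stays N — no command in the sequence turns
start: at (0,5), heading north
step 1 (move(1)): at (0,6), heading north
step 2 (move(1)): at (0,7), heading north
uniquely the one of 100 2-step routes that fits.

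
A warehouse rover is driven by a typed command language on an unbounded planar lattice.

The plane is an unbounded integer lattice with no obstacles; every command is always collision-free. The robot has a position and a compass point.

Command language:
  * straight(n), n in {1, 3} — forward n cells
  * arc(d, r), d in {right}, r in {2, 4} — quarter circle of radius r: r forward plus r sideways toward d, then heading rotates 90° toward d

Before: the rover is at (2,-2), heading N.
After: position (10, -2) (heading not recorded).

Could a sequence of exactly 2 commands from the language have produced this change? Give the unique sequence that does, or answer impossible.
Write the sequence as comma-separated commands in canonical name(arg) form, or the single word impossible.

arc(right, 4), arc(right, 4)

begin: at (2,-2), heading N
step 1 (arc(right, 4)): at (6,2), heading E
step 2 (arc(right, 4)): at (10,-2), heading S
no other 2-command option fits: unique.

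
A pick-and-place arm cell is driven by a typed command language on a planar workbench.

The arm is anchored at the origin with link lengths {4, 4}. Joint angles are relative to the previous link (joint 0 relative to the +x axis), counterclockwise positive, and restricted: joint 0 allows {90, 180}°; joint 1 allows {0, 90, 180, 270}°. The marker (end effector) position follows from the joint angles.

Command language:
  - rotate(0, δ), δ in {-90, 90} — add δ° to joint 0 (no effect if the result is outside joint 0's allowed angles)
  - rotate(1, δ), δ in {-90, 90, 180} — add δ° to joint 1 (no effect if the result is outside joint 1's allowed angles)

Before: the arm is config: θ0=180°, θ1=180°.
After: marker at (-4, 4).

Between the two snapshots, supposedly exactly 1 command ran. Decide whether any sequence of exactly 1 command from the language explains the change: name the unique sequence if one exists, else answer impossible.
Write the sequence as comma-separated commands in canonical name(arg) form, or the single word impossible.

rotate(1, 90)

t0: config: θ0=180°, θ1=180°
step 1 (rotate(1, 90)): config: θ0=180°, θ1=270°
no rival 1-sequence matches.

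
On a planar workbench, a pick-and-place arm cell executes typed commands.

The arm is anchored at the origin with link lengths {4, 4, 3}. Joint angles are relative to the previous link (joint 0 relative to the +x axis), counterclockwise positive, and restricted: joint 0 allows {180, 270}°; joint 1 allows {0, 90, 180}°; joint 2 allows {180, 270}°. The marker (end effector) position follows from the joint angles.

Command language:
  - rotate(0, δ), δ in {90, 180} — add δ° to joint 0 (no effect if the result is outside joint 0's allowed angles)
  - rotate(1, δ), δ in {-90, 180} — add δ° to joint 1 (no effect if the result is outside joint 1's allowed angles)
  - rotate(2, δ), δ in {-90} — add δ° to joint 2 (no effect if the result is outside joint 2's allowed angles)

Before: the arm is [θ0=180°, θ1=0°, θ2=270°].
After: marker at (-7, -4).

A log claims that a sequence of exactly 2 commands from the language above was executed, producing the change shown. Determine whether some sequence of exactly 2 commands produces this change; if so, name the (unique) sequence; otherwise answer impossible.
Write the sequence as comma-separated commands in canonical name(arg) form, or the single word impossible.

rotate(1, 180), rotate(1, -90)

key: running rotate(1, -90) before rotate(1, 180) would end elsewhere — order is forced
initial: [θ0=180°, θ1=0°, θ2=270°]
t=1 rotate(1, 180) ⇒ [θ0=180°, θ1=180°, θ2=270°]
t=2 rotate(1, -90) ⇒ [θ0=180°, θ1=90°, θ2=270°]
all 25 alternatives checked — unique.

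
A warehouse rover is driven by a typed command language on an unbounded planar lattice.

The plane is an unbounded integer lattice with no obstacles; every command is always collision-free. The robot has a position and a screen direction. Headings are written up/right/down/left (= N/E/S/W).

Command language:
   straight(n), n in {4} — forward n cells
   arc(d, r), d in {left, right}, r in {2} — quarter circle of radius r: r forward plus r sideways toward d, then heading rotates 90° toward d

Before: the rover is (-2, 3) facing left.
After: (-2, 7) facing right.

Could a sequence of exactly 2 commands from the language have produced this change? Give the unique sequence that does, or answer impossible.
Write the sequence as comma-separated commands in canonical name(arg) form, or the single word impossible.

arc(right, 2), arc(right, 2)

key: cell and facing (now E) both changed — the 2 commands mix motion and turning
begin: (-2, 3) facing left
1. arc(right, 2) → (-4, 5) facing up
2. arc(right, 2) → (-2, 7) facing right
uniquely the one of 9 2-step routes that fits.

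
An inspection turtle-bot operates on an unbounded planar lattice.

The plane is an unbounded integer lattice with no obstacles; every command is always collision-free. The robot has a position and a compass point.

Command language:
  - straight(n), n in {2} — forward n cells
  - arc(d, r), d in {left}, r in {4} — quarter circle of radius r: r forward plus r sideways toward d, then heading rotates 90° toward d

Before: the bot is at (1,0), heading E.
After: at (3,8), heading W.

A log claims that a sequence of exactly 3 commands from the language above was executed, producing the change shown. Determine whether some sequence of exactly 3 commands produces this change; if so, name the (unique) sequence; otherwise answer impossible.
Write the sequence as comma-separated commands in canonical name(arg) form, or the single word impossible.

straight(2), arc(left, 4), arc(left, 4)

key: position moved to (3,8) AND the heading swung to W — translation plus rotation needed
begin: at (1,0), heading E
1. straight(2) → at (3,0), heading E
2. arc(left, 4) → at (7,4), heading N
3. arc(left, 4) → at (3,8), heading W
no rival 3-sequence matches.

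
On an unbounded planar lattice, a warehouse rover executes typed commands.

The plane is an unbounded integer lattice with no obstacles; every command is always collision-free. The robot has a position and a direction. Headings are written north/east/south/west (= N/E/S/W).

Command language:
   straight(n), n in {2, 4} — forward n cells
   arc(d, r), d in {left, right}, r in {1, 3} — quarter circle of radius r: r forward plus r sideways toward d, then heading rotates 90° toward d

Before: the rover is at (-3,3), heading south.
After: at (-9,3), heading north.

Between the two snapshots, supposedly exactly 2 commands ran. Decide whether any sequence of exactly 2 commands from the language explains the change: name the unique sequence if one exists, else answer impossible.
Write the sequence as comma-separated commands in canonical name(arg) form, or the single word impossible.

key: position moved to (-9,3) AND the heading swung to N — translation plus rotation needed
from: at (-3,3), heading south
[1] after arc(right, 3): at (-6,0), heading west
[2] after arc(right, 3): at (-9,3), heading north
uniquely the one of 36 2-step routes that fits.

arc(right, 3), arc(right, 3)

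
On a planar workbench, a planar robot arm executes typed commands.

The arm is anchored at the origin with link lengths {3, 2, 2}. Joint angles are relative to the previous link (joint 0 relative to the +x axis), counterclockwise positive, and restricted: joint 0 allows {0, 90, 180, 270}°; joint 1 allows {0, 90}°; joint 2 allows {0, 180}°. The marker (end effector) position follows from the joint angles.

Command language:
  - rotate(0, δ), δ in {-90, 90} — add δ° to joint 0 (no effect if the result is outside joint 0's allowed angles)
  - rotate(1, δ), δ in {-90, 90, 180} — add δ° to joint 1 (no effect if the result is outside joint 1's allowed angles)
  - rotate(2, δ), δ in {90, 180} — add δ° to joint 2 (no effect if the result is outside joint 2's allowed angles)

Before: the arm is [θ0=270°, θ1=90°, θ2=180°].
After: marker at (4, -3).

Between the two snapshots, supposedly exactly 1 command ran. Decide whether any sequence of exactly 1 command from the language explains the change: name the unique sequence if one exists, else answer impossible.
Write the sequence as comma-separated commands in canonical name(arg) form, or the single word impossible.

initial: [θ0=270°, θ1=90°, θ2=180°]
1. rotate(2, 180) → [θ0=270°, θ1=90°, θ2=0°]
uniquely the one of 7 1-step routes that fits.

rotate(2, 180)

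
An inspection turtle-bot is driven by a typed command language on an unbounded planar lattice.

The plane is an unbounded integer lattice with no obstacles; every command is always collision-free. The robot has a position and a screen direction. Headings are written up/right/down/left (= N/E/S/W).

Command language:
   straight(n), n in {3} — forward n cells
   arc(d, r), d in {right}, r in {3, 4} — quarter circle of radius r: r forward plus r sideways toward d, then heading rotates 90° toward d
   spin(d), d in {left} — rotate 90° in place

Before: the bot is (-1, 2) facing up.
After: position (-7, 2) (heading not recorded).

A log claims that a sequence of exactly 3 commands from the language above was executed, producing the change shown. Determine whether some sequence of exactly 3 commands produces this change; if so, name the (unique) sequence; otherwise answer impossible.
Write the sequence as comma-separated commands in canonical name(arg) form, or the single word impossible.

spin(left), straight(3), straight(3)

key: order matters: swapping spin(left) and straight(3) lands elsewhere
initial: (-1, 2) facing up
step 1 (spin(left)): (-1, 2) facing left
step 2 (straight(3)): (-4, 2) facing left
step 3 (straight(3)): (-7, 2) facing left
no other 3-command option fits: unique.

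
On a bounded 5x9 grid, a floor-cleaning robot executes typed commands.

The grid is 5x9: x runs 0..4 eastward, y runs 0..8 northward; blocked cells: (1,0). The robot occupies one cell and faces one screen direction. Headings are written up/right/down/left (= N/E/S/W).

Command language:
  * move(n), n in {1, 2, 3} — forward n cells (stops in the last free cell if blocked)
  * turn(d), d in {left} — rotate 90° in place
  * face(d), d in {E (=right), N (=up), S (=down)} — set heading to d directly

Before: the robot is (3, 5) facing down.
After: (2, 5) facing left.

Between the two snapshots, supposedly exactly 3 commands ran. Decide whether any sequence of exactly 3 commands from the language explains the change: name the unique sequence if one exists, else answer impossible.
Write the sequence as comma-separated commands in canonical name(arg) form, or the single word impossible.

key: cell and facing (now W) both changed — the 3 commands mix motion and turning
initial: (3, 5) facing down
[1] after face(N): (3, 5) facing up
[2] after turn(left): (3, 5) facing left
[3] after move(1): (2, 5) facing left
all 343 alternatives checked — unique.

face(N), turn(left), move(1)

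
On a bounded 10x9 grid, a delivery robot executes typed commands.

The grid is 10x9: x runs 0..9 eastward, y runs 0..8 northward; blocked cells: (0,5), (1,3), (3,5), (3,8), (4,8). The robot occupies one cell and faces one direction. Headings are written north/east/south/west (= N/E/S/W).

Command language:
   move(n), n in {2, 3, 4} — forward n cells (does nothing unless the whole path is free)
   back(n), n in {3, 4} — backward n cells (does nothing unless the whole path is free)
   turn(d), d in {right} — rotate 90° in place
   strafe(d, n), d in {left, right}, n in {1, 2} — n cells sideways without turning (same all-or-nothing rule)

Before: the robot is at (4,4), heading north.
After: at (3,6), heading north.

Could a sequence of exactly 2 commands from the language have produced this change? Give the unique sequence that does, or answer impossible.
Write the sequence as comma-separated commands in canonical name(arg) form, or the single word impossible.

move(2), strafe(left, 1)

key: still facing N at the end — nothing in the sequence rotates
begin: at (4,4), heading north
t=1 move(2) ⇒ at (4,6), heading north
t=2 strafe(left, 1) ⇒ at (3,6), heading north
no rival 2-sequence matches.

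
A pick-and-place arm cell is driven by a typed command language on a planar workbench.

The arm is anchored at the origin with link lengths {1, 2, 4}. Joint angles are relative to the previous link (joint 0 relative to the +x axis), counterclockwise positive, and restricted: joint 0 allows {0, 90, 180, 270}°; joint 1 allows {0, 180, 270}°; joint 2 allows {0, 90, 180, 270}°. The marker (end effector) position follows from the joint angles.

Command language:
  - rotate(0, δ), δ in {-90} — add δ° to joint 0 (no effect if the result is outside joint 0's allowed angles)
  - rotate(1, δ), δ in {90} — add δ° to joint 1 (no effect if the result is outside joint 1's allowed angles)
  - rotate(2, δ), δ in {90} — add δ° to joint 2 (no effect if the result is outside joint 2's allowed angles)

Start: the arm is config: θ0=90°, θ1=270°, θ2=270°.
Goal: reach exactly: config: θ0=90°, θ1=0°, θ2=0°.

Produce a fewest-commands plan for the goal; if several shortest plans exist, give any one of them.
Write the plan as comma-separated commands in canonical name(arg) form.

t0: config: θ0=90°, θ1=270°, θ2=270°
[1] after rotate(1, 90): config: θ0=90°, θ1=0°, θ2=270°
[2] after rotate(2, 90): config: θ0=90°, θ1=0°, θ2=0°
no 1-step plan works, so 2 is optimal.

rotate(1, 90), rotate(2, 90)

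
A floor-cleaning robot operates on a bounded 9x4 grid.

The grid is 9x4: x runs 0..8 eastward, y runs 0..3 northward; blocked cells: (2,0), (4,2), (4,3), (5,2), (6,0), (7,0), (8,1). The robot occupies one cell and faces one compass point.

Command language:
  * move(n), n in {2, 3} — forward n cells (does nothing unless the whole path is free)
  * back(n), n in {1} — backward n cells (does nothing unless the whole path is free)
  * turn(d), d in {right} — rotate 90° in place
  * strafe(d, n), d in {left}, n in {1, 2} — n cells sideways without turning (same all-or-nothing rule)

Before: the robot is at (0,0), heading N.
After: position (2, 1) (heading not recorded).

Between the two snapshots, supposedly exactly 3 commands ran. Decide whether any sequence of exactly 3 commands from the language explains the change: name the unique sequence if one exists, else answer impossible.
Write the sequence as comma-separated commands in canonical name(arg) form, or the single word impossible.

turn(right), strafe(left, 1), move(2)

key: order matters: swapping turn(right) and move(2) lands elsewhere
t0: at (0,0), heading N
1. turn(right) → at (0,0), heading E
2. strafe(left, 1) → at (0,1), heading E
3. move(2) → at (2,1), heading E
no rival 3-sequence matches.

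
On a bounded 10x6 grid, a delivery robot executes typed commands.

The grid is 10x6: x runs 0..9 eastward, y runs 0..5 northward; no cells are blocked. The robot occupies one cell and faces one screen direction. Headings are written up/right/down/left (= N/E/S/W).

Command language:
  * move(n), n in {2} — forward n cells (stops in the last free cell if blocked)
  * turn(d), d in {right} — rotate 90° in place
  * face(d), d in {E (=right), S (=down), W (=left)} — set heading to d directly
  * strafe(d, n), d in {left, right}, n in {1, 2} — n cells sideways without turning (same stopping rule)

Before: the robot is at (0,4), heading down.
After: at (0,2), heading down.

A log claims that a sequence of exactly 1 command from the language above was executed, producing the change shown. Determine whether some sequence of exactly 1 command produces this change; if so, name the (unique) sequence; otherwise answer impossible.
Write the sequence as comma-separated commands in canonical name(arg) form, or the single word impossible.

key: heading stays S — the single command does not turn
start: at (0,4), heading down
[1] after move(2): at (0,2), heading down
no rival 1-sequence matches.

move(2)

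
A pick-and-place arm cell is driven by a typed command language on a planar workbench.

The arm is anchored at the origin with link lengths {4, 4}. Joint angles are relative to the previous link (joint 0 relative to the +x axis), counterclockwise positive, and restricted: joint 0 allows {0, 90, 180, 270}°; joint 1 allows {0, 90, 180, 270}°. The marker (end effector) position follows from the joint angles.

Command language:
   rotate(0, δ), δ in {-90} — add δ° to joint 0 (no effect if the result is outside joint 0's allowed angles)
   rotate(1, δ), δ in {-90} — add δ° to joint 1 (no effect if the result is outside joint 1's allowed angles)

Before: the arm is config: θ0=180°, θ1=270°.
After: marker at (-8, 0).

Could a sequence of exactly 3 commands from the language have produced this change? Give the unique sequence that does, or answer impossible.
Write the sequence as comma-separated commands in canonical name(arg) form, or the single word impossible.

rotate(1, -90), rotate(1, -90), rotate(1, -90)

initial: config: θ0=180°, θ1=270°
[1] after rotate(1, -90): config: θ0=180°, θ1=180°
[2] after rotate(1, -90): config: θ0=180°, θ1=90°
[3] after rotate(1, -90): config: θ0=180°, θ1=0°
uniquely the one of 8 3-step routes that fits.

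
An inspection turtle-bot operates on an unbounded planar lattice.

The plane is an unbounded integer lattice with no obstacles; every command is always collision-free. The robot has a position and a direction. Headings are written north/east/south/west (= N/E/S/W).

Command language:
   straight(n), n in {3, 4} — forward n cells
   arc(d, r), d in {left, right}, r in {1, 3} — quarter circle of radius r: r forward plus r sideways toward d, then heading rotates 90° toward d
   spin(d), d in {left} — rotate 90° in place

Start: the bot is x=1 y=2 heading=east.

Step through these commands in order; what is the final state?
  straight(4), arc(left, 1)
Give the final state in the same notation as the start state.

x=6 y=3 heading=north

initial: x=1 y=2 heading=east
t=1 straight(4) ⇒ x=5 y=2 heading=east
t=2 arc(left, 1) ⇒ x=6 y=3 heading=north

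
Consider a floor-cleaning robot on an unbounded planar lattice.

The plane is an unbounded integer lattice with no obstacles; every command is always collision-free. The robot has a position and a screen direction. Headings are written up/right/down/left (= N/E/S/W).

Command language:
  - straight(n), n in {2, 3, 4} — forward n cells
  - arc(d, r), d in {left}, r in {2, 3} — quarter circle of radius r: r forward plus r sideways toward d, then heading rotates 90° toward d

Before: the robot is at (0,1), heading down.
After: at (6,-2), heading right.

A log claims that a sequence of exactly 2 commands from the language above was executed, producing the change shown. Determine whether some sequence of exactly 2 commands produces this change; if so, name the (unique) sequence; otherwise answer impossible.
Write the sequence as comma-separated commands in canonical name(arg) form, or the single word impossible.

arc(left, 3), straight(3)

key: cell and facing (now E) both changed — the 2 commands mix motion and turning
t0: at (0,1), heading down
1. arc(left, 3) → at (3,-2), heading right
2. straight(3) → at (6,-2), heading right
uniquely the one of 25 2-step routes that fits.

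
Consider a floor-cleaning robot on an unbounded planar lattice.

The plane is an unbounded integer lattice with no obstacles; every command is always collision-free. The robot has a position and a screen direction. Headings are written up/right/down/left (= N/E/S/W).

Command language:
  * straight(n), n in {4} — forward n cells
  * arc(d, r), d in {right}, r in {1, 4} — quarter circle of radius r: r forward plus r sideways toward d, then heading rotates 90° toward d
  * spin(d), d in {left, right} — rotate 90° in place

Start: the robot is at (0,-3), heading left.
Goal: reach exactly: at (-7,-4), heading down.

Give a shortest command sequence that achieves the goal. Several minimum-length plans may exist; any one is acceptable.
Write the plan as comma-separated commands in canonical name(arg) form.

initial: at (0,-3), heading left
t=1 arc(right, 4) ⇒ at (-4,1), heading up
t=2 spin(right) ⇒ at (-4,1), heading right
t=3 arc(right, 1) ⇒ at (-3,0), heading down
t=4 arc(right, 4) ⇒ at (-7,-4), heading left
t=5 spin(left) ⇒ at (-7,-4), heading down
shorter routes all fall short; 5 is best.

arc(right, 4), spin(right), arc(right, 1), arc(right, 4), spin(left)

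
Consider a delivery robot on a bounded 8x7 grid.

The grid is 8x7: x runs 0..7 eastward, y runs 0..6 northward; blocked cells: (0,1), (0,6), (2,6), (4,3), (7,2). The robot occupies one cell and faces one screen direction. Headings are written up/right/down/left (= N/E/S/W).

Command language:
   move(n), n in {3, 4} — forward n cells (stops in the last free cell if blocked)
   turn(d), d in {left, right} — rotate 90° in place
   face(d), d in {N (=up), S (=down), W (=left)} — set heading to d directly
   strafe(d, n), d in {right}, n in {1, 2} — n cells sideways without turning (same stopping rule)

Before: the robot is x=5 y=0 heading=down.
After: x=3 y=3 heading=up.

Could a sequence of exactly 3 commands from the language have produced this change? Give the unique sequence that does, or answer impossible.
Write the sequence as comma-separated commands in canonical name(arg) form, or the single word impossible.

strafe(right, 2), face(N), move(3)

key: position moved to (3,3) AND the heading swung to N — translation plus rotation needed
start: x=5 y=0 heading=down
t=1 strafe(right, 2) ⇒ x=3 y=0 heading=down
t=2 face(N) ⇒ x=3 y=0 heading=up
t=3 move(3) ⇒ x=3 y=3 heading=up
uniquely the one of 729 3-step routes that fits.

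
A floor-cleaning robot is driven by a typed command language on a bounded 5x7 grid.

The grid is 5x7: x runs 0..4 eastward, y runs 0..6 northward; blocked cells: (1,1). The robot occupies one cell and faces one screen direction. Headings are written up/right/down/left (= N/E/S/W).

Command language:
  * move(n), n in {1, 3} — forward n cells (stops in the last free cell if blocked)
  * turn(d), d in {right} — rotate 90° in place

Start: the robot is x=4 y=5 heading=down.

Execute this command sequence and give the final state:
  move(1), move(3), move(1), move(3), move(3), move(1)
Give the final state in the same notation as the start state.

x=4 y=0 heading=down

from: x=4 y=5 heading=down
step 1 (move(1)): x=4 y=4 heading=down
step 2 (move(3)): x=4 y=1 heading=down
step 3 (move(1)): x=4 y=0 heading=down
step 4 (move(3)): x=4 y=0 heading=down
step 5 (move(3)): x=4 y=0 heading=down
step 6 (move(1)): x=4 y=0 heading=down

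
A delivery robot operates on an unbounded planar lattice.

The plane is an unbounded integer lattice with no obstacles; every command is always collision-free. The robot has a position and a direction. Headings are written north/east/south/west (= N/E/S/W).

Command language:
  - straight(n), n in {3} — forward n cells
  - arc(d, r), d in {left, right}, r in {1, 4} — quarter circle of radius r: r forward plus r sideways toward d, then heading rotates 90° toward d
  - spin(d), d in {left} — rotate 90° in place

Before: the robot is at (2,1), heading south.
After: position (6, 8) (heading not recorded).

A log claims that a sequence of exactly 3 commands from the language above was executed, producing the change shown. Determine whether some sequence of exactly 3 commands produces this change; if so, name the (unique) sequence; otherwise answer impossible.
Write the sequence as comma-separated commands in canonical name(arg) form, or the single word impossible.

spin(left), arc(left, 4), straight(3)

key: order matters: swapping spin(left) and straight(3) lands elsewhere
initial: at (2,1), heading south
t=1 spin(left) ⇒ at (2,1), heading east
t=2 arc(left, 4) ⇒ at (6,5), heading north
t=3 straight(3) ⇒ at (6,8), heading north
no rival 3-sequence matches.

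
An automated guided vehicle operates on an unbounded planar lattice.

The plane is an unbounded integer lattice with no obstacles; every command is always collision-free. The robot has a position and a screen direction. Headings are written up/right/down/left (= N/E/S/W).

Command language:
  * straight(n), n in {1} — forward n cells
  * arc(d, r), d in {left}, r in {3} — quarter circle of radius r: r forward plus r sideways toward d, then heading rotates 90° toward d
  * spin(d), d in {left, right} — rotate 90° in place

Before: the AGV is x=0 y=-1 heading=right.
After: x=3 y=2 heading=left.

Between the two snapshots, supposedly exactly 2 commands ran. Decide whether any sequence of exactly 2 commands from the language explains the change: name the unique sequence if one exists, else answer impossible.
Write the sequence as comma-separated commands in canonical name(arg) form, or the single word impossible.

arc(left, 3), spin(left)

key: position moved to (3,2) AND the heading swung to W — translation plus rotation needed
from: x=0 y=-1 heading=right
step 1 (arc(left, 3)): x=3 y=2 heading=up
step 2 (spin(left)): x=3 y=2 heading=left
no rival 2-sequence matches.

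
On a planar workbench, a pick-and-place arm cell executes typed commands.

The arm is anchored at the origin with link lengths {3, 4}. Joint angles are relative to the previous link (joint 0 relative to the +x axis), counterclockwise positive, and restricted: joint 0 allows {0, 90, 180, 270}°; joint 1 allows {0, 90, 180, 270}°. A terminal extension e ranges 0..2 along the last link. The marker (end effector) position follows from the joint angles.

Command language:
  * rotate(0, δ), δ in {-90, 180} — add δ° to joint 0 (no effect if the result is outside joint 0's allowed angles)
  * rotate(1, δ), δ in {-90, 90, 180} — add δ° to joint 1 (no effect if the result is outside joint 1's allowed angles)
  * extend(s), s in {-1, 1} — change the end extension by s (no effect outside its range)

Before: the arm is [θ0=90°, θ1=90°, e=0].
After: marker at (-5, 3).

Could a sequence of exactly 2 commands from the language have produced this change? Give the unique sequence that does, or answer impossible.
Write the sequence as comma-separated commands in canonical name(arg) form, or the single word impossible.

extend(-1), extend(1)

key: order matters: swapping extend(-1) and extend(1) lands elsewhere
start: [θ0=90°, θ1=90°, e=0]
t=1 extend(-1) ⇒ [θ0=90°, θ1=90°, e=0]
t=2 extend(1) ⇒ [θ0=90°, θ1=90°, e=1]
all 49 alternatives checked — unique.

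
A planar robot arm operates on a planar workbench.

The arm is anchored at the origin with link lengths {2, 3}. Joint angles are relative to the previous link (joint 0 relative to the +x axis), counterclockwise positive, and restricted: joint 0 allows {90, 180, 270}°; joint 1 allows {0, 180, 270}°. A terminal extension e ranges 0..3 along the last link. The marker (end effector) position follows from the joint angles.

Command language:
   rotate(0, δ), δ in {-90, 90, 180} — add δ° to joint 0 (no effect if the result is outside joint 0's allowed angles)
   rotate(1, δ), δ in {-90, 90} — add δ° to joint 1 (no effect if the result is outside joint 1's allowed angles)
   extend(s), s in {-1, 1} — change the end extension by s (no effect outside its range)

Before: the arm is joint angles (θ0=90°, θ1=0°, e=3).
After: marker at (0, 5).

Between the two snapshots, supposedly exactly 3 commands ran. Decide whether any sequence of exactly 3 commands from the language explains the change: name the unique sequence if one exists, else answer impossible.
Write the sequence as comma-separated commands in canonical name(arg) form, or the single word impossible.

initial: joint angles (θ0=90°, θ1=0°, e=3)
1. extend(-1) → joint angles (θ0=90°, θ1=0°, e=2)
2. extend(-1) → joint angles (θ0=90°, θ1=0°, e=1)
3. extend(-1) → joint angles (θ0=90°, θ1=0°, e=0)
all 343 alternatives checked — unique.

extend(-1), extend(-1), extend(-1)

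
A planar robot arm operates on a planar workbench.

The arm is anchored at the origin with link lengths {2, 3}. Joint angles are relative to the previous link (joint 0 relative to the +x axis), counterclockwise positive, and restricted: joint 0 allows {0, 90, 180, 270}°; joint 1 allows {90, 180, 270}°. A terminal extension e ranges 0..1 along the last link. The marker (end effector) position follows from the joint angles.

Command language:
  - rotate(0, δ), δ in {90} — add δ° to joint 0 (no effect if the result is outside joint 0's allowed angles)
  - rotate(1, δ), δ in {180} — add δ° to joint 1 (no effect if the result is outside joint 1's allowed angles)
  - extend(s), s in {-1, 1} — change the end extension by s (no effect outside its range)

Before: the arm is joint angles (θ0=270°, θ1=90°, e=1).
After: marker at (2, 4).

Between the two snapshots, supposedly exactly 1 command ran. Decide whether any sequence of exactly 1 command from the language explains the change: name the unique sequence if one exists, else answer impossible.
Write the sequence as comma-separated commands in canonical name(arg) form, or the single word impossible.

rotate(0, 90)

from: joint angles (θ0=270°, θ1=90°, e=1)
t=1 rotate(0, 90) ⇒ joint angles (θ0=0°, θ1=90°, e=1)
no rival 1-sequence matches.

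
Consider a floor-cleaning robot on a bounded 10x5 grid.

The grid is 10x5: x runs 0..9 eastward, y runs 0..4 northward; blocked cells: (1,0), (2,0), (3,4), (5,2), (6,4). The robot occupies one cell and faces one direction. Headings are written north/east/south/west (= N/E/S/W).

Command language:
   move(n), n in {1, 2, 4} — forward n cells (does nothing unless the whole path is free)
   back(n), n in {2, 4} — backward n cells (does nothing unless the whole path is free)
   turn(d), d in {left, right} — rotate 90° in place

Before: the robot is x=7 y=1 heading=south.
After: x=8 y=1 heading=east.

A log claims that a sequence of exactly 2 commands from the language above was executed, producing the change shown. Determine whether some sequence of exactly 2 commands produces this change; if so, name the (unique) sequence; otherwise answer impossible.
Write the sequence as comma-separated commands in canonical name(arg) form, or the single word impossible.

turn(left), move(1)

key: running move(1) before turn(left) would end elsewhere — order is forced
from: x=7 y=1 heading=south
[1] after turn(left): x=7 y=1 heading=east
[2] after move(1): x=8 y=1 heading=east
no rival 2-sequence matches.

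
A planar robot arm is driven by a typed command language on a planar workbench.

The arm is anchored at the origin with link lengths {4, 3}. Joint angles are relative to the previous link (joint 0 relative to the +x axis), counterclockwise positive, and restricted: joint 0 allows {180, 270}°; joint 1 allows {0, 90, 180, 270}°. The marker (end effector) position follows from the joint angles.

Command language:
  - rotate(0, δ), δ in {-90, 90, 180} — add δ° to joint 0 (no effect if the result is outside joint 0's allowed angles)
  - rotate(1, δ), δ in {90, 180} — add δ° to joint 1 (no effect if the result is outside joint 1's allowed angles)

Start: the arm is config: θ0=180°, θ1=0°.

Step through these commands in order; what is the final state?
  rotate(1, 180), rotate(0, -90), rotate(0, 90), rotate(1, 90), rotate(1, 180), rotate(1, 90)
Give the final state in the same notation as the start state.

start: config: θ0=180°, θ1=0°
t=1 rotate(1, 180) ⇒ config: θ0=180°, θ1=180°
t=2 rotate(0, -90) ⇒ config: θ0=180°, θ1=180°
t=3 rotate(0, 90) ⇒ config: θ0=270°, θ1=180°
t=4 rotate(1, 90) ⇒ config: θ0=270°, θ1=270°
t=5 rotate(1, 180) ⇒ config: θ0=270°, θ1=90°
t=6 rotate(1, 90) ⇒ config: θ0=270°, θ1=180°

config: θ0=270°, θ1=180°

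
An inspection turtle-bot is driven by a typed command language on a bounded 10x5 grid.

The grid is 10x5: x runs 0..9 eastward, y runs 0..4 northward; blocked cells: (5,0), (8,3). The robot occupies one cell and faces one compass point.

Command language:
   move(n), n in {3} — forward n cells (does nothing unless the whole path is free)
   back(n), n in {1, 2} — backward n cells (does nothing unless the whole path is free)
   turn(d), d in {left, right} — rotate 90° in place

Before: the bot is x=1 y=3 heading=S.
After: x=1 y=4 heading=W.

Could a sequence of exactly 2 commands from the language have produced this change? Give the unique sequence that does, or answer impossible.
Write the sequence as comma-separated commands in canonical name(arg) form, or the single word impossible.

back(1), turn(right)

key: order matters: swapping back(1) and turn(right) lands elsewhere
start: x=1 y=3 heading=S
step 1 (back(1)): x=1 y=4 heading=S
step 2 (turn(right)): x=1 y=4 heading=W
all 25 alternatives checked — unique.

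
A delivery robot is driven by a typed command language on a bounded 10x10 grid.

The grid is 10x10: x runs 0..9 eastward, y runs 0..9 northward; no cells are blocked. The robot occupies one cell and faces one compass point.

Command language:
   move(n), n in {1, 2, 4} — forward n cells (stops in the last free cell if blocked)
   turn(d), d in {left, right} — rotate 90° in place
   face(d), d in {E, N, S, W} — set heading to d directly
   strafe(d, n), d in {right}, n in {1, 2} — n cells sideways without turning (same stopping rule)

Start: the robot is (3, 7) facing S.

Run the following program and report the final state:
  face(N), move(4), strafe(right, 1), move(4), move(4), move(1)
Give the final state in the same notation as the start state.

(4, 9) facing N

from: (3, 7) facing S
1. face(N) → (3, 7) facing N
2. move(4) → (3, 9) facing N
3. strafe(right, 1) → (4, 9) facing N
4. move(4) → (4, 9) facing N
5. move(4) → (4, 9) facing N
6. move(1) → (4, 9) facing N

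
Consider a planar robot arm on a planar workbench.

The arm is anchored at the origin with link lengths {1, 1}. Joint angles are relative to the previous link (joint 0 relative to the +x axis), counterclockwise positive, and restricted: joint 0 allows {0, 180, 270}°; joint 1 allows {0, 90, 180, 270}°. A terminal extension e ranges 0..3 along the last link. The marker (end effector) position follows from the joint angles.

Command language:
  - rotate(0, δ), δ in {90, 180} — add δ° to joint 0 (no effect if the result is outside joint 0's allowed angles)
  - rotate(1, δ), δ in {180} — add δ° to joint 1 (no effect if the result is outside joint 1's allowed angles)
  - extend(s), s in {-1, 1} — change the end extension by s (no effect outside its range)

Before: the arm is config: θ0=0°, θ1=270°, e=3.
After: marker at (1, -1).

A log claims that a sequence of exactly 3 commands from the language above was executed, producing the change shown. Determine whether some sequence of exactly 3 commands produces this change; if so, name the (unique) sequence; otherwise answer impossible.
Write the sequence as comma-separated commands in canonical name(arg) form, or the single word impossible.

extend(-1), extend(-1), extend(-1)

initial: config: θ0=0°, θ1=270°, e=3
step 1 (extend(-1)): config: θ0=0°, θ1=270°, e=2
step 2 (extend(-1)): config: θ0=0°, θ1=270°, e=1
step 3 (extend(-1)): config: θ0=0°, θ1=270°, e=0
all 125 alternatives checked — unique.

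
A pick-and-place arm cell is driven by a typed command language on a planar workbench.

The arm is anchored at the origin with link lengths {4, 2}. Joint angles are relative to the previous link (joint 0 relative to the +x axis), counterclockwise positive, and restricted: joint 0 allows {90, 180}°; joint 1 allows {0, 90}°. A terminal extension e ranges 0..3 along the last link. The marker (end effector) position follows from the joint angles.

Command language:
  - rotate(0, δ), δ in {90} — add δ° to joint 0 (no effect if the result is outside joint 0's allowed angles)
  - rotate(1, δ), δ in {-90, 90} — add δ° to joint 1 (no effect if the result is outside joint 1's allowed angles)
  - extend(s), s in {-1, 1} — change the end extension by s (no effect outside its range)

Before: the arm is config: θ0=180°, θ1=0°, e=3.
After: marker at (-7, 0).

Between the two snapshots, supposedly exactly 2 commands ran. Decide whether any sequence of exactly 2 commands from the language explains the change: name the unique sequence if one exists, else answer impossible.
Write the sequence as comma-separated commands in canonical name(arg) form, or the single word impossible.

start: config: θ0=180°, θ1=0°, e=3
step 1 (extend(-1)): config: θ0=180°, θ1=0°, e=2
step 2 (extend(-1)): config: θ0=180°, θ1=0°, e=1
no other 2-command option fits: unique.

extend(-1), extend(-1)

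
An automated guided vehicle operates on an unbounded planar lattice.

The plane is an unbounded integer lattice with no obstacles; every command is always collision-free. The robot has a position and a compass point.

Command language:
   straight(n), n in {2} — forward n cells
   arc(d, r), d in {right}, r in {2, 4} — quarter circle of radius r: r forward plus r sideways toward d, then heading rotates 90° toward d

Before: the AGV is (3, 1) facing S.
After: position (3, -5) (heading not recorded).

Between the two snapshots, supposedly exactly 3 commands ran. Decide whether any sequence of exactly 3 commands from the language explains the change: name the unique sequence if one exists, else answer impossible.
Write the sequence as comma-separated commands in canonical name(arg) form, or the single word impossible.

initial: (3, 1) facing S
1. straight(2) → (3, -1) facing S
2. straight(2) → (3, -3) facing S
3. straight(2) → (3, -5) facing S
all 27 alternatives checked — unique.

straight(2), straight(2), straight(2)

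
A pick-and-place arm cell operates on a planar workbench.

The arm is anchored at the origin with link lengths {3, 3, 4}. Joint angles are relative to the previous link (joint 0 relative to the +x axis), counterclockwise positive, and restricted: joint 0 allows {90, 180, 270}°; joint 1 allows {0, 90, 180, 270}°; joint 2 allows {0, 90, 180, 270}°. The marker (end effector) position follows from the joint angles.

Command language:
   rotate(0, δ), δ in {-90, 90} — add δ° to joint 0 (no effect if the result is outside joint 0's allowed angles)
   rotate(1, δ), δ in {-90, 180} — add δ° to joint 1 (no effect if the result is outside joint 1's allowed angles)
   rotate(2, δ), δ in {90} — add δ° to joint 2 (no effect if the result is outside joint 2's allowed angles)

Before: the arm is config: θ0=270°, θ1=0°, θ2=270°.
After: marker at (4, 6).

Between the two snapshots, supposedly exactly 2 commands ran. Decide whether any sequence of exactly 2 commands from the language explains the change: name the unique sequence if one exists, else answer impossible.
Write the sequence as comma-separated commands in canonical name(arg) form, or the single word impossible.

rotate(0, -90), rotate(0, -90)

from: config: θ0=270°, θ1=0°, θ2=270°
1. rotate(0, -90) → config: θ0=180°, θ1=0°, θ2=270°
2. rotate(0, -90) → config: θ0=90°, θ1=0°, θ2=270°
no rival 2-sequence matches.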